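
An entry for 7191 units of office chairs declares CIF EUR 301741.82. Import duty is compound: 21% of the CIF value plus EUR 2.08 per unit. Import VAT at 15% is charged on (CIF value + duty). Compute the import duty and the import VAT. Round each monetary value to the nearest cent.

Import duty: EUR 78323.06; import VAT: EUR 57009.73

Ad valorem component: 301741.82 × 21% = 63365.78
Specific component: 7191 × 2.08 = 14957.28
Import duty = 63365.78 + 14957.28 = 78323.06
VAT base = CIF + duty = 301741.82 + 78323.06 = 380064.88
Import VAT = 380064.88 × 15% = 57009.73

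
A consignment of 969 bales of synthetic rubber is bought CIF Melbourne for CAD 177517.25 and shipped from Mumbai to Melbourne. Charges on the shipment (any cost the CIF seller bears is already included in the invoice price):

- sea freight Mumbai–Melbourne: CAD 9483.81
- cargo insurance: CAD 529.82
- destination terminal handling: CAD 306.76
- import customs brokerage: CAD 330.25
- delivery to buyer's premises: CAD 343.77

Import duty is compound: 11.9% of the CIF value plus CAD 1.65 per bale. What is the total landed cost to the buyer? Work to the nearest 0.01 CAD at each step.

CIF: the seller pays costs through ocean freight and marine insurance to the destination port.
Already in the invoice (seller's account under CIF): freight, insurance — exclude.
The CIF price already equals the CIF value: 177517.25
Ad valorem component: 177517.25 × 11.9% = 21124.55
Specific component: 969 × 1.65 = 1598.85
Import duty = 21124.55 + 1598.85 = 22723.40
Buyer bears: destination terminal 306.76 + brokerage 330.25 + delivery 343.77 + duty 22723.40 = 23704.18
Landed cost = invoice 177517.25 + 23704.18 = 201221.43

Total landed cost: CAD 201221.43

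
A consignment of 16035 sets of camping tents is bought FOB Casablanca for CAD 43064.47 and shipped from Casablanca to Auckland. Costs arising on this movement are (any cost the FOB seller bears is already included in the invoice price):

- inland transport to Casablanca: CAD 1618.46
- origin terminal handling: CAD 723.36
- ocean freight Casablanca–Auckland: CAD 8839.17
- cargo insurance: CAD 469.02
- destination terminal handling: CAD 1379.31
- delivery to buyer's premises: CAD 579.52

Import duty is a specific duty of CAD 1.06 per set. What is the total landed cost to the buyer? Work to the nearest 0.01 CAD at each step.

Total landed cost: CAD 71328.59

FOB: the seller bears costs until goods are on board at the origin port; the buyer bears freight, insurance and all costs thereafter.
Already in the invoice (seller's account under FOB): inland to port, origin terminal — exclude.
CIF value = FOB price + freight + insurance = 43064.47 + 8839.17 + 469.02 = 52372.66
Import duty = 16035 × 1.06 = 16997.10
Buyer bears: freight 8839.17 + insurance 469.02 + destination terminal 1379.31 + delivery 579.52 + duty 16997.10 = 28264.12
Landed cost = invoice 43064.47 + 28264.12 = 71328.59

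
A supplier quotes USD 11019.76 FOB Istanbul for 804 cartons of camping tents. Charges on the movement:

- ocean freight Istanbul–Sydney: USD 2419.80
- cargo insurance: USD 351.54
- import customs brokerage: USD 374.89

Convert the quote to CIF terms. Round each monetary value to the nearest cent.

Not relevant to the conversion: brokerage — on the buyer under both terms; not part of either seller's price.
From FOB to CIF, the seller additionally bears: freight, insurance.
CIF price = 11019.76 + 2419.80 + 351.54 = 13791.10

CIF price: USD 13791.10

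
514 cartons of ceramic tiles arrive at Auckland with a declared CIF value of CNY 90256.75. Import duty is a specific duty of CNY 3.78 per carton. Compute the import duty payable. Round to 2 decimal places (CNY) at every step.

Import duty: CNY 1942.92

Import duty = 514 × 3.78 = 1942.92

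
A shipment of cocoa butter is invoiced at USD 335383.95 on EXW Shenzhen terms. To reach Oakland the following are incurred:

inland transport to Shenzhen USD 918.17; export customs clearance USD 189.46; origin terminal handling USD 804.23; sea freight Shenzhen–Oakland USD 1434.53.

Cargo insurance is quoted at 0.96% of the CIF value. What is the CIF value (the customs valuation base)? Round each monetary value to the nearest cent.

Let C be the CIF value. C = EXW price + pre-shipment costs + freight + 0.96% × C
C − 0.96% × C = 335383.95 + 918.17 + 189.46 + 804.23 + 1434.53
0.9904 × C = 338730.34
C = 338730.34 / 0.9904 = 342013.67
Insurance premium = 0.96% × 342013.67 = 3283.33

CIF value: USD 342013.67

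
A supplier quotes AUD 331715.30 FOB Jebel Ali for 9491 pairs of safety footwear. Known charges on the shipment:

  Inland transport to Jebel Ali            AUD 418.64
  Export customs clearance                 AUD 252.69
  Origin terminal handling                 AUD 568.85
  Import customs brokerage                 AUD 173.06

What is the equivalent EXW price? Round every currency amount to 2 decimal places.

Not relevant to the conversion: brokerage — on the buyer under both terms; not part of either seller's price.
From FOB to EXW, the seller no longer bears: inland to port, export clearance, origin terminal.
EXW price = 331715.30 − 418.64 − 252.69 − 568.85 = 330475.12

EXW price: AUD 330475.12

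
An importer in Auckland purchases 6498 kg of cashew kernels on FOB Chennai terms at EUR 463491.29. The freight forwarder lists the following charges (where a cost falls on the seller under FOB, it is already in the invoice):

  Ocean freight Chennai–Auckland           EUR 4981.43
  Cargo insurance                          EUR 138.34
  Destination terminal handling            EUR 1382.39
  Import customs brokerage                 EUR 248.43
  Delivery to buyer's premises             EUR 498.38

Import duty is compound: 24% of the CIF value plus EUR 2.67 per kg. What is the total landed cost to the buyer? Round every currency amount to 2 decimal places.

Total landed cost: EUR 600556.57

FOB: the seller bears costs until goods are on board at the origin port; the buyer bears freight, insurance and all costs thereafter.
CIF value = FOB price + freight + insurance = 463491.29 + 4981.43 + 138.34 = 468611.06
Ad valorem component: 468611.06 × 24% = 112466.65
Specific component: 6498 × 2.67 = 17349.66
Import duty = 112466.65 + 17349.66 = 129816.31
Buyer bears: freight 4981.43 + insurance 138.34 + destination terminal 1382.39 + brokerage 248.43 + delivery 498.38 + duty 129816.31 = 137065.28
Landed cost = invoice 463491.29 + 137065.28 = 600556.57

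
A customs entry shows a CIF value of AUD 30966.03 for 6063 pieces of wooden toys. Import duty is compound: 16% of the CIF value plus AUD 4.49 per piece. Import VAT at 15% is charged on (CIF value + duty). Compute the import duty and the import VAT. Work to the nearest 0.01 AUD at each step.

Import duty: AUD 32177.43; import VAT: AUD 9471.52

Ad valorem component: 30966.03 × 16% = 4954.56
Specific component: 6063 × 4.49 = 27222.87
Import duty = 4954.56 + 27222.87 = 32177.43
VAT base = CIF + duty = 30966.03 + 32177.43 = 63143.46
Import VAT = 63143.46 × 15% = 9471.52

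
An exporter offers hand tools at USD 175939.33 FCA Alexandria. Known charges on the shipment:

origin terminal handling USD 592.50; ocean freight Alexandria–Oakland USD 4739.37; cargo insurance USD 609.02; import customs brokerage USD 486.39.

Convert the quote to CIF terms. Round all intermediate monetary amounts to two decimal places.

CIF price: USD 181880.22

Not relevant to the conversion: brokerage — on the buyer under both terms; not part of either seller's price.
From FCA to CIF, the seller additionally bears: origin terminal, freight, insurance.
CIF price = 175939.33 + 592.50 + 4739.37 + 609.02 = 181880.22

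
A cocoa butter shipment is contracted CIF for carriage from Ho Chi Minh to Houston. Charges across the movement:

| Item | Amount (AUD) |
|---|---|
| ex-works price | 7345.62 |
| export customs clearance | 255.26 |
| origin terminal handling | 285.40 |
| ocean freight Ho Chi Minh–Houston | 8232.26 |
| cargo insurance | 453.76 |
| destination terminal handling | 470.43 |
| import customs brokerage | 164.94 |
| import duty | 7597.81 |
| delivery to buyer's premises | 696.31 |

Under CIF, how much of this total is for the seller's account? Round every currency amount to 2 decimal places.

CIF: the seller pays costs through ocean freight and marine insurance to the destination port.
Seller's account: goods 7345.62 + export clearance 255.26 + origin terminal 285.40 + freight 8232.26 + insurance 453.76 = 16572.30
Buyer's account: destination terminal 470.43 + brokerage 164.94 + duty 7597.81 + delivery 696.31 = 8929.49

Seller's account: AUD 16572.30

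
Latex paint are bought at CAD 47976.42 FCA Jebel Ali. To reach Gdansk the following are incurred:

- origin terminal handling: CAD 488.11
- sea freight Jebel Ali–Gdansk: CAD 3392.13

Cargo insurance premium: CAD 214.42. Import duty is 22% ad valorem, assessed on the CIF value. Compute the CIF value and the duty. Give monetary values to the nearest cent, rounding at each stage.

CIF = FCA price + pre-shipment costs + freight + insurance
CIF = 47976.42 + 488.11 + 3392.13 + 214.42 = 52071.08
Import duty = 52071.08 × 22% = 11455.64

CIF value: CAD 52071.08; import duty: CAD 11455.64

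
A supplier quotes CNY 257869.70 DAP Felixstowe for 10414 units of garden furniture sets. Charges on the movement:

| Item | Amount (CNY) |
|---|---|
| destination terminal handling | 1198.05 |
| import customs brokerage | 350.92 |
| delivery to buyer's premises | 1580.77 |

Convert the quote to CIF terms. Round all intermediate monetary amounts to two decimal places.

CIF price: CNY 255090.88

Not relevant to the conversion: brokerage — on the buyer under both terms; not part of either seller's price.
From DAP to CIF, the seller no longer bears: destination terminal, delivery.
CIF price = 257869.70 − 1198.05 − 1580.77 = 255090.88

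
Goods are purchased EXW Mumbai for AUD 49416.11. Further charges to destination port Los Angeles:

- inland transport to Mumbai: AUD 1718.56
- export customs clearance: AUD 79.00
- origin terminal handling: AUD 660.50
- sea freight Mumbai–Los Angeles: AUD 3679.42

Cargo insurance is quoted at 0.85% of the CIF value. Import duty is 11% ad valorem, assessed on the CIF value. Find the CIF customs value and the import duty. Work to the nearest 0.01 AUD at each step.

Let C be the CIF value. C = EXW price + pre-shipment costs + freight + 0.85% × C
C − 0.85% × C = 49416.11 + 1718.56 + 79.00 + 660.50 + 3679.42
0.9915 × C = 55553.59
C = 55553.59 / 0.9915 = 56029.84
Insurance premium = 0.85% × 56029.84 = 476.25
Import duty = 56029.84 × 11% = 6163.28

CIF value: AUD 56029.84; import duty: AUD 6163.28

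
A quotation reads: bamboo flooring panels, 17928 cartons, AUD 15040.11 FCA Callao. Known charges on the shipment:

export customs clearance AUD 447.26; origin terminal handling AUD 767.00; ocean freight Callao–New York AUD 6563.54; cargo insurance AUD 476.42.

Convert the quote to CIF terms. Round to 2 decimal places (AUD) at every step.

Not relevant to the conversion: export clearance — on the seller under both FCA and CIF; already in the FCA price and stays in the CIF price.
From FCA to CIF, the seller additionally bears: origin terminal, freight, insurance.
CIF price = 15040.11 + 767.00 + 6563.54 + 476.42 = 22847.07

CIF price: AUD 22847.07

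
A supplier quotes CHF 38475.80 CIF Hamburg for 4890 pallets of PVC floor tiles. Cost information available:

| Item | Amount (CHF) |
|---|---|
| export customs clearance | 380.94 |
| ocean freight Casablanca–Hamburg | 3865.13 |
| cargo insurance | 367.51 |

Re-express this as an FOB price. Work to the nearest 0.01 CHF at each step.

FOB price: CHF 34243.16

Not relevant to the conversion: export clearance — on the seller under both CIF and FOB; already in the CIF price and stays in the FOB price.
From CIF to FOB, the seller no longer bears: freight, insurance.
FOB price = 38475.80 − 3865.13 − 367.51 = 34243.16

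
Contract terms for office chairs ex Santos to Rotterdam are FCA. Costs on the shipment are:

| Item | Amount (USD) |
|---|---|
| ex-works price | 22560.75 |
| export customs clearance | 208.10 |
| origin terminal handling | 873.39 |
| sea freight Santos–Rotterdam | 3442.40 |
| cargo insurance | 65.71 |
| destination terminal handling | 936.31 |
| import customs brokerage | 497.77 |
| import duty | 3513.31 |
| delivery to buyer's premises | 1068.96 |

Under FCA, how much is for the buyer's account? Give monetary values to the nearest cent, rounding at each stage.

FCA: the seller delivers export-cleared goods to the carrier; the buyer bears costs from that point.
Seller's account: goods 22560.75 + export clearance 208.10 = 22768.85
Buyer's account: origin terminal 873.39 + freight 3442.40 + insurance 65.71 + destination terminal 936.31 + brokerage 497.77 + duty 3513.31 + delivery 1068.96 = 10397.85

Buyer's account: USD 10397.85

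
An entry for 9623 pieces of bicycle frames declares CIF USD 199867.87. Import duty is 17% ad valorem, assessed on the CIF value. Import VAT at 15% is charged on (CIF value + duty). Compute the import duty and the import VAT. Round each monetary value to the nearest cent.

Import duty = 199867.87 × 17% = 33977.54
VAT base = CIF + duty = 199867.87 + 33977.54 = 233845.41
Import VAT = 233845.41 × 15% = 35076.81

Import duty: USD 33977.54; import VAT: USD 35076.81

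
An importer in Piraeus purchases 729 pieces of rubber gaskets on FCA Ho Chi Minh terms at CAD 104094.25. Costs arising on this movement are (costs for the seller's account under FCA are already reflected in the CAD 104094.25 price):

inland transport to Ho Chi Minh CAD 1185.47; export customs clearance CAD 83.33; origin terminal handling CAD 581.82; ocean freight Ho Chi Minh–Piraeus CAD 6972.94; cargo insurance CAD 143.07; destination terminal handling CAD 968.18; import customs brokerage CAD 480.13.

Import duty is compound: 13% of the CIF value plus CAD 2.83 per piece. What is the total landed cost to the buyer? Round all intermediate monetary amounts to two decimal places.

Total landed cost: CAD 129836.43

FCA: the seller delivers export-cleared goods to the carrier; the buyer bears costs from that point.
Already in the invoice (seller's account under FCA): inland to port, export clearance — exclude.
CIF value = FCA price + origin terminal + freight + insurance = 104094.25 + 581.82 + 6972.94 + 143.07 = 111792.08
Ad valorem component: 111792.08 × 13% = 14532.97
Specific component: 729 × 2.83 = 2063.07
Import duty = 14532.97 + 2063.07 = 16596.04
Buyer bears: origin terminal 581.82 + freight 6972.94 + insurance 143.07 + destination terminal 968.18 + brokerage 480.13 + duty 16596.04 = 25742.18
Landed cost = invoice 104094.25 + 25742.18 = 129836.43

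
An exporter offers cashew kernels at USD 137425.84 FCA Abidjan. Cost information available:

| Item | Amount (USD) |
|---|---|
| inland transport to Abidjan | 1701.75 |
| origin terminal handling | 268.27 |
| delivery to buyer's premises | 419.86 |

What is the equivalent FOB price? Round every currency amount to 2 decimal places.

Not relevant to the conversion: inland to port — on the seller under both FCA and FOB; already in the FCA price and stays in the FOB price. delivery — on the buyer under both terms; not part of either seller's price.
From FCA to FOB, the seller additionally bears: origin terminal.
FOB price = 137425.84 + 268.27 = 137694.11

FOB price: USD 137694.11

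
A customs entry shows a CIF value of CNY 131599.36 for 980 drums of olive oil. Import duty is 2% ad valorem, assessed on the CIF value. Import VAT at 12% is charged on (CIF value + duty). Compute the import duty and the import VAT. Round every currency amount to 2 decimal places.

Import duty = 131599.36 × 2% = 2631.99
VAT base = CIF + duty = 131599.36 + 2631.99 = 134231.35
Import VAT = 134231.35 × 12% = 16107.76

Import duty: CNY 2631.99; import VAT: CNY 16107.76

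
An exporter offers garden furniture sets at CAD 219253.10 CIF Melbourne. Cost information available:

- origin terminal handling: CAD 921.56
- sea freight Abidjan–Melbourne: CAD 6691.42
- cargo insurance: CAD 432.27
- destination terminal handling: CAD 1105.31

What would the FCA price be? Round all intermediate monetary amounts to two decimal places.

Not relevant to the conversion: destination terminal — on the buyer under both terms; not part of either seller's price.
From CIF to FCA, the seller no longer bears: origin terminal, freight, insurance.
FCA price = 219253.10 − 921.56 − 6691.42 − 432.27 = 211207.85

FCA price: CAD 211207.85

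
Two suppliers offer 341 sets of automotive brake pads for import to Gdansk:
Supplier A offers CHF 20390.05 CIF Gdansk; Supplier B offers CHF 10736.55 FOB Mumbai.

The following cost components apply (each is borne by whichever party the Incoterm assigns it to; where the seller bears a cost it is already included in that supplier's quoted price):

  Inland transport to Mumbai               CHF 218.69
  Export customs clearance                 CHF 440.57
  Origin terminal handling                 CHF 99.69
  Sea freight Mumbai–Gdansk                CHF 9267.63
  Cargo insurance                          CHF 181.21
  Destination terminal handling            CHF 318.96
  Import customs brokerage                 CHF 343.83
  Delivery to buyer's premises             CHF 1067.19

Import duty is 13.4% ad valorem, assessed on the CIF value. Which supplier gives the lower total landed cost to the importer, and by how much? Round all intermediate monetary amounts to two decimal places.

Supplier B is cheaper by CHF 232.09

Supplier A (CIF):
The CIF price already equals the CIF value: 20390.05
Import duty = 20390.05 × 13.4% = 2732.27
Buyer bears (A): 318.96 + 343.83 + 1067.19 = 1729.98
Landed cost (A) = invoice 20390.05 + 1729.98 + duty 2732.27 = 24852.30
Supplier B (FOB):
CIF value = FOB price + freight + insurance = 10736.55 + 9267.63 + 181.21 = 20185.39
Import duty = 20185.39 × 13.4% = 2704.84
Buyer bears (B): 9267.63 + 181.21 + 318.96 + 343.83 + 1067.19 = 11178.82
Landed cost (B) = invoice 10736.55 + 11178.82 + duty 2704.84 = 24620.21
Difference = |24852.30 − 24620.21| = 232.09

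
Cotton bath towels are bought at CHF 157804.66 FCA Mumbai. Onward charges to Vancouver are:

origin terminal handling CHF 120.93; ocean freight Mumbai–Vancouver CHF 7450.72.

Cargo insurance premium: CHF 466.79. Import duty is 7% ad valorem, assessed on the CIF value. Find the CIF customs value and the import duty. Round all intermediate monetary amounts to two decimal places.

CIF = FCA price + pre-shipment costs + freight + insurance
CIF = 157804.66 + 120.93 + 7450.72 + 466.79 = 165843.10
Import duty = 165843.10 × 7% = 11609.02

CIF value: CHF 165843.10; import duty: CHF 11609.02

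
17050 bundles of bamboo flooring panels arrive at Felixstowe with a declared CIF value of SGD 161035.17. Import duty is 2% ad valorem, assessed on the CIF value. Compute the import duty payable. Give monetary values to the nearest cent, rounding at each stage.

Import duty = 161035.17 × 2% = 3220.70

Import duty: SGD 3220.70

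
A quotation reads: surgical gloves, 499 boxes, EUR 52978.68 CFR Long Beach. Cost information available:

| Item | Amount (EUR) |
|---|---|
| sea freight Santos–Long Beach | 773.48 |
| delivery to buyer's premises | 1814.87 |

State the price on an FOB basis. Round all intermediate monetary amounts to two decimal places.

Not relevant to the conversion: delivery — on the buyer under both terms; not part of either seller's price.
From CFR to FOB, the seller no longer bears: freight.
FOB price = 52978.68 − 773.48 = 52205.20

FOB price: EUR 52205.20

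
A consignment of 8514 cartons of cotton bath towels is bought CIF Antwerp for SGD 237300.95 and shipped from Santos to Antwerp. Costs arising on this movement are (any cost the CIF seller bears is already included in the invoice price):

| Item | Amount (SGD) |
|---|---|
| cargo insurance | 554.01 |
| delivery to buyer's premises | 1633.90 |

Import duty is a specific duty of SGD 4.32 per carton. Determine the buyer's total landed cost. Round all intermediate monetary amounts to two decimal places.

Total landed cost: SGD 275715.33

CIF: the seller pays costs through ocean freight and marine insurance to the destination port.
Already in the invoice (seller's account under CIF): insurance — exclude.
The CIF price already equals the CIF value: 237300.95
Import duty = 8514 × 4.32 = 36780.48
Buyer bears: delivery 1633.90 + duty 36780.48 = 38414.38
Landed cost = invoice 237300.95 + 38414.38 = 275715.33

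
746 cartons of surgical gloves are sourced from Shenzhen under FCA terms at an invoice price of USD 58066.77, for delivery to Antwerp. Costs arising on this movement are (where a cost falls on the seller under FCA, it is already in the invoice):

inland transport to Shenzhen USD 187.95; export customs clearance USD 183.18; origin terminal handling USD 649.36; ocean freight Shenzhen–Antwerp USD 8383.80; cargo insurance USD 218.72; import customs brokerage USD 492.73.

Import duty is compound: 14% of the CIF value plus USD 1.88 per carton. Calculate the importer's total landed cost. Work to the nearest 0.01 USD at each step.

FCA: the seller delivers export-cleared goods to the carrier; the buyer bears costs from that point.
Already in the invoice (seller's account under FCA): inland to port, export clearance — exclude.
CIF value = FCA price + origin terminal + freight + insurance = 58066.77 + 649.36 + 8383.80 + 218.72 = 67318.65
Ad valorem component: 67318.65 × 14% = 9424.61
Specific component: 746 × 1.88 = 1402.48
Import duty = 9424.61 + 1402.48 = 10827.09
Buyer bears: origin terminal 649.36 + freight 8383.80 + insurance 218.72 + brokerage 492.73 + duty 10827.09 = 20571.70
Landed cost = invoice 58066.77 + 20571.70 = 78638.47

Total landed cost: USD 78638.47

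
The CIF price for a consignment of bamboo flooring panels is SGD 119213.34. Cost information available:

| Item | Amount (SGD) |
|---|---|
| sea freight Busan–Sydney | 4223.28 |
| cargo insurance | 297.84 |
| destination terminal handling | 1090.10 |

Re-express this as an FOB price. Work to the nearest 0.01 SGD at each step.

FOB price: SGD 114692.22

Not relevant to the conversion: destination terminal — on the buyer under both terms; not part of either seller's price.
From CIF to FOB, the seller no longer bears: freight, insurance.
FOB price = 119213.34 − 4223.28 − 297.84 = 114692.22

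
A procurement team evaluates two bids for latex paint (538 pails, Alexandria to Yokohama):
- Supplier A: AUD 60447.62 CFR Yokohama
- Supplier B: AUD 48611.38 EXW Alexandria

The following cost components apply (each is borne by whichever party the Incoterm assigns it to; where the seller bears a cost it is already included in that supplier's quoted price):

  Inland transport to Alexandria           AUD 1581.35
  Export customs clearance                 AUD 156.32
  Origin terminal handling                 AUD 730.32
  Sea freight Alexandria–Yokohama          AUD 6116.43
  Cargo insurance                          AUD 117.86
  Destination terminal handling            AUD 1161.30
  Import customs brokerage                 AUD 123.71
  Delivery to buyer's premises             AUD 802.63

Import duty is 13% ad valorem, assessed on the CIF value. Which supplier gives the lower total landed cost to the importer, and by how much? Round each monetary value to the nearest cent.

Supplier B is cheaper by AUD 3674.55

Supplier A (CFR):
CIF value = CFR price + insurance = 60447.62 + 117.86 = 60565.48
Import duty = 60565.48 × 13% = 7873.51
Buyer bears (A): 117.86 + 1161.30 + 123.71 + 802.63 = 2205.50
Landed cost (A) = invoice 60447.62 + 2205.50 + duty 7873.51 = 70526.63
Supplier B (EXW):
CIF value = EXW price + inland to port + export clearance + origin terminal + freight + insurance = 48611.38 + 1581.35 + 156.32 + 730.32 + 6116.43 + 117.86 = 57313.66
Import duty = 57313.66 × 13% = 7450.78
Buyer bears (B): 1581.35 + 156.32 + 730.32 + 6116.43 + 117.86 + 1161.30 + 123.71 + 802.63 = 10789.92
Landed cost (B) = invoice 48611.38 + 10789.92 + duty 7450.78 = 66852.08
Difference = |70526.63 − 66852.08| = 3674.55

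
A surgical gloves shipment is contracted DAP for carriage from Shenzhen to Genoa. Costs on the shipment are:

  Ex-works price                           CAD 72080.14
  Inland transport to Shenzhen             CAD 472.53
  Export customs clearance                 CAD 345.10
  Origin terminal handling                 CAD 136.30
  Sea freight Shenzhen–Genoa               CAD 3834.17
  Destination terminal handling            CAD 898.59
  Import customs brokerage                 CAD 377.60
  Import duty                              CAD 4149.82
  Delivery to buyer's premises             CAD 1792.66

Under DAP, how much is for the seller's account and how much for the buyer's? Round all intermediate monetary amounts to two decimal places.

DAP: the seller bears all costs to the named destination except import duty and clearance.
Seller's account: goods 72080.14 + inland to port 472.53 + export clearance 345.10 + origin terminal 136.30 + freight 3834.17 + destination terminal 898.59 + delivery 1792.66 = 79559.49
Buyer's account: brokerage 377.60 + duty 4149.82 = 4527.42

Seller: CAD 79559.49; buyer: CAD 4527.42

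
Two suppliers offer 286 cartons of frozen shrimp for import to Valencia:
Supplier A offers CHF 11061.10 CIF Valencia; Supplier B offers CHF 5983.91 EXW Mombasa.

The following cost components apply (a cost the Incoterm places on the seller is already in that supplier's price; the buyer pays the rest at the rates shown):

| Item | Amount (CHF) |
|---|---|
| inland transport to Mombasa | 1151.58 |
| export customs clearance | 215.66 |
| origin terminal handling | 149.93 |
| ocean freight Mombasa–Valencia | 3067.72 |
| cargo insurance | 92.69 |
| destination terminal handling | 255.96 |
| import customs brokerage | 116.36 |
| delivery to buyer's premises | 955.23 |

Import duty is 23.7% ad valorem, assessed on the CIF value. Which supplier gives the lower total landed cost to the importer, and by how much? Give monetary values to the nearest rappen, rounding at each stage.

Supplier B is cheaper by CHF 494.32

Supplier A (CIF):
The CIF price already equals the CIF value: 11061.10
Import duty = 11061.10 × 23.7% = 2621.48
Buyer bears (A): 255.96 + 116.36 + 955.23 = 1327.55
Landed cost (A) = invoice 11061.10 + 1327.55 + duty 2621.48 = 15010.13
Supplier B (EXW):
CIF value = EXW price + inland to port + export clearance + origin terminal + freight + insurance = 5983.91 + 1151.58 + 215.66 + 149.93 + 3067.72 + 92.69 = 10661.49
Import duty = 10661.49 × 23.7% = 2526.77
Buyer bears (B): 1151.58 + 215.66 + 149.93 + 3067.72 + 92.69 + 255.96 + 116.36 + 955.23 = 6005.13
Landed cost (B) = invoice 5983.91 + 6005.13 + duty 2526.77 = 14515.81
Difference = |15010.13 − 14515.81| = 494.32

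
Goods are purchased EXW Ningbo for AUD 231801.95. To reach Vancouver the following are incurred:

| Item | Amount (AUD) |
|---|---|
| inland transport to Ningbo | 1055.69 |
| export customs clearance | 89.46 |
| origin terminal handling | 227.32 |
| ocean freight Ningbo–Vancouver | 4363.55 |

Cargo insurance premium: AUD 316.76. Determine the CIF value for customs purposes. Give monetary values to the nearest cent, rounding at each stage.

CIF value: AUD 237854.73

CIF = EXW price + pre-shipment costs + freight + insurance
CIF = 231801.95 + 1055.69 + 89.46 + 227.32 + 4363.55 + 316.76 = 237854.73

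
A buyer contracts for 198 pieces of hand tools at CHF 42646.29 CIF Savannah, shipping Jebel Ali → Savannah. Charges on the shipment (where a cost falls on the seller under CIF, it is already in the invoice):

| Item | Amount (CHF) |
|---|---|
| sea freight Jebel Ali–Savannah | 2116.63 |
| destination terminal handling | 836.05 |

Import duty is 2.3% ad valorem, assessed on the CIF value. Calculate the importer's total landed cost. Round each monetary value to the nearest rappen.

CIF: the seller pays costs through ocean freight and marine insurance to the destination port.
Already in the invoice (seller's account under CIF): freight — exclude.
The CIF price already equals the CIF value: 42646.29
Import duty = 42646.29 × 2.3% = 980.86
Buyer bears: destination terminal 836.05 + duty 980.86 = 1816.91
Landed cost = invoice 42646.29 + 1816.91 = 44463.20

Total landed cost: CHF 44463.20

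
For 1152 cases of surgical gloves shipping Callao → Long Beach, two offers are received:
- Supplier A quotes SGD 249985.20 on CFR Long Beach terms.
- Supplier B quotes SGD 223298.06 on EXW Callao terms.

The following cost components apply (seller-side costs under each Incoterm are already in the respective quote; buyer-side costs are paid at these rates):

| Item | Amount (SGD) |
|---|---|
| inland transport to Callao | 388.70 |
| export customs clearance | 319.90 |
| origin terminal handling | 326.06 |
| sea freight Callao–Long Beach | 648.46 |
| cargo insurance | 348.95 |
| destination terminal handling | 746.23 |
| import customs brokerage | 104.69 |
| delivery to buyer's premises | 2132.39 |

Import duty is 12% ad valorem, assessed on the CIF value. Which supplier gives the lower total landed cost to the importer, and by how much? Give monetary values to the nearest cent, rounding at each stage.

Supplier A (CFR):
CIF value = CFR price + insurance = 249985.20 + 348.95 = 250334.15
Import duty = 250334.15 × 12% = 30040.10
Buyer bears (A): 348.95 + 746.23 + 104.69 + 2132.39 = 3332.26
Landed cost (A) = invoice 249985.20 + 3332.26 + duty 30040.10 = 283357.56
Supplier B (EXW):
CIF value = EXW price + inland to port + export clearance + origin terminal + freight + insurance = 223298.06 + 388.70 + 319.90 + 326.06 + 648.46 + 348.95 = 225330.13
Import duty = 225330.13 × 12% = 27039.62
Buyer bears (B): 388.70 + 319.90 + 326.06 + 648.46 + 348.95 + 746.23 + 104.69 + 2132.39 = 5015.38
Landed cost (B) = invoice 223298.06 + 5015.38 + duty 27039.62 = 255353.06
Difference = |283357.56 − 255353.06| = 28004.50

Supplier B is cheaper by SGD 28004.50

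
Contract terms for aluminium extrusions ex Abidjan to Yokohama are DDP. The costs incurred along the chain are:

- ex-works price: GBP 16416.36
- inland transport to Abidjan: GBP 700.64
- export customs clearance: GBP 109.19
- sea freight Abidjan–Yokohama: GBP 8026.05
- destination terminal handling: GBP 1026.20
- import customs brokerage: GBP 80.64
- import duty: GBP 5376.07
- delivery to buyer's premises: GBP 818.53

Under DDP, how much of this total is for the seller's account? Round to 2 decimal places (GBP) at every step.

Seller's account: GBP 32553.68

DDP: the seller bears all costs including import duty.
Seller's account: goods 16416.36 + inland to port 700.64 + export clearance 109.19 + freight 8026.05 + destination terminal 1026.20 + brokerage 80.64 + duty 5376.07 + delivery 818.53 = 32553.68
Buyer's account: 0.00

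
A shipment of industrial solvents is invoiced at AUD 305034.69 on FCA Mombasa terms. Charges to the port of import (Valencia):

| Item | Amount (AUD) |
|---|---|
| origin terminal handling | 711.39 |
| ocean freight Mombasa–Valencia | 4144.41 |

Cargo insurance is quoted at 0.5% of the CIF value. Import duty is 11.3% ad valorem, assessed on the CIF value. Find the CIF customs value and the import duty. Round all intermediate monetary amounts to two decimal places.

Let C be the CIF value. C = FCA price + pre-shipment costs + freight + 0.5% × C
C − 0.5% × C = 305034.69 + 711.39 + 4144.41
0.995 × C = 309890.49
C = 309890.49 / 0.995 = 311447.73
Insurance premium = 0.5% × 311447.73 = 1557.24
Import duty = 311447.73 × 11.3% = 35193.59

CIF value: AUD 311447.73; import duty: AUD 35193.59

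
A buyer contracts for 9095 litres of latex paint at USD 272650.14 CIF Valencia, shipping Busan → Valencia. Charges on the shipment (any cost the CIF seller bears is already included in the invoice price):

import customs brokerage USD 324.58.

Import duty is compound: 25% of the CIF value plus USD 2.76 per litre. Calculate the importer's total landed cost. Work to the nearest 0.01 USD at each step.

CIF: the seller pays costs through ocean freight and marine insurance to the destination port.
The CIF price already equals the CIF value: 272650.14
Ad valorem component: 272650.14 × 25% = 68162.54
Specific component: 9095 × 2.76 = 25102.20
Import duty = 68162.54 + 25102.20 = 93264.74
Buyer bears: brokerage 324.58 + duty 93264.74 = 93589.32
Landed cost = invoice 272650.14 + 93589.32 = 366239.46

Total landed cost: USD 366239.46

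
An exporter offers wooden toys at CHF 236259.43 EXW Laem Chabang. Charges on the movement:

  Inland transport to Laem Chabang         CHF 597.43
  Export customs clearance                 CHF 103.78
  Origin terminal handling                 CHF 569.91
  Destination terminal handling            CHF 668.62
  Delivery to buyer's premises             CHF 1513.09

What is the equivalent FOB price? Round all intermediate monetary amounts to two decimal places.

Not relevant to the conversion: destination terminal, delivery — on the buyer under both terms; not part of either seller's price.
From EXW to FOB, the seller additionally bears: inland to port, export clearance, origin terminal.
FOB price = 236259.43 + 597.43 + 103.78 + 569.91 = 237530.55

FOB price: CHF 237530.55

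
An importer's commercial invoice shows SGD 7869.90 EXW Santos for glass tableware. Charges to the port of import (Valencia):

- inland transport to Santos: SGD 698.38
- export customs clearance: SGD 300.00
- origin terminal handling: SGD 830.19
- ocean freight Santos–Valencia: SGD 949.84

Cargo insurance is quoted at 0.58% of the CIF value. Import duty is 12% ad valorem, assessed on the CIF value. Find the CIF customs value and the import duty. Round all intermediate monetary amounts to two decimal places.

Let C be the CIF value. C = EXW price + pre-shipment costs + freight + 0.58% × C
C − 0.58% × C = 7869.90 + 698.38 + 300.00 + 830.19 + 949.84
0.9942 × C = 10648.31
C = 10648.31 / 0.9942 = 10710.43
Insurance premium = 0.58% × 10710.43 = 62.12
Import duty = 10710.43 × 12% = 1285.25

CIF value: SGD 10710.43; import duty: SGD 1285.25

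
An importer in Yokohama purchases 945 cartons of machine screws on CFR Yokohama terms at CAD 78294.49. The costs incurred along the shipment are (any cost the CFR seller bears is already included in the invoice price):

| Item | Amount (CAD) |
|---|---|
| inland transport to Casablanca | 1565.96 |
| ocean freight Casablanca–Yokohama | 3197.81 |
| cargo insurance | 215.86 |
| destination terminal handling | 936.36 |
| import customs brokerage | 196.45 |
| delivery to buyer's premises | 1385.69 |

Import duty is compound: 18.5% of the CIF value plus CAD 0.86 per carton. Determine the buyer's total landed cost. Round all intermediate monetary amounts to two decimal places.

CFR: the seller pays costs through ocean freight to the destination port, but not insurance.
Already in the invoice (seller's account under CFR): inland to port, freight — exclude.
CIF value = CFR price + insurance = 78294.49 + 215.86 = 78510.35
Ad valorem component: 78510.35 × 18.5% = 14524.41
Specific component: 945 × 0.86 = 812.70
Import duty = 14524.41 + 812.70 = 15337.11
Buyer bears: insurance 215.86 + destination terminal 936.36 + brokerage 196.45 + delivery 1385.69 + duty 15337.11 = 18071.47
Landed cost = invoice 78294.49 + 18071.47 = 96365.96

Total landed cost: CAD 96365.96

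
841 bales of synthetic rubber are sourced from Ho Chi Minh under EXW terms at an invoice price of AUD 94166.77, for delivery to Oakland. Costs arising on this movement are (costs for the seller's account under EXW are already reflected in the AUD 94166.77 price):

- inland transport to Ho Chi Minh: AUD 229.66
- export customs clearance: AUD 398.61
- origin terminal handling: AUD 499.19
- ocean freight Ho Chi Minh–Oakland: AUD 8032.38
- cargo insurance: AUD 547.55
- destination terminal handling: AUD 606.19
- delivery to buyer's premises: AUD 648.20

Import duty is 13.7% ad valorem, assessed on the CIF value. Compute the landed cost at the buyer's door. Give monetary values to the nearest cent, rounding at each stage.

Total landed cost: AUD 119359.31

EXW: the seller makes goods available at their premises; the buyer bears all onward costs.
CIF value = EXW price + inland to port + export clearance + origin terminal + freight + insurance = 94166.77 + 229.66 + 398.61 + 499.19 + 8032.38 + 547.55 = 103874.16
Import duty = 103874.16 × 13.7% = 14230.76
Buyer bears: inland to port 229.66 + export clearance 398.61 + origin terminal 499.19 + freight 8032.38 + insurance 547.55 + destination terminal 606.19 + delivery 648.20 + duty 14230.76 = 25192.54
Landed cost = invoice 94166.77 + 25192.54 = 119359.31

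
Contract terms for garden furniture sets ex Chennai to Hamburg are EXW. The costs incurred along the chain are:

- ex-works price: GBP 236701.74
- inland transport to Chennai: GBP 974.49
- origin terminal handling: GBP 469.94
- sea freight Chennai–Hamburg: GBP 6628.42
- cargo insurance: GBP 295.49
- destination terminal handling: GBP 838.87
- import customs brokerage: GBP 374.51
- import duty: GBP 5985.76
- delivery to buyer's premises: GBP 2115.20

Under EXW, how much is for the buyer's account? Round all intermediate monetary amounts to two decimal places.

EXW: the seller makes goods available at their premises; the buyer bears all onward costs.
Seller's account: goods 236701.74 = 236701.74
Buyer's account: inland to port 974.49 + origin terminal 469.94 + freight 6628.42 + insurance 295.49 + destination terminal 838.87 + brokerage 374.51 + duty 5985.76 + delivery 2115.20 = 17682.68

Buyer's account: GBP 17682.68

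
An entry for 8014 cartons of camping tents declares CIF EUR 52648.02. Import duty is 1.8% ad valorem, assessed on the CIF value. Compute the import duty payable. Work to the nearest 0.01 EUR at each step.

Import duty: EUR 947.66

Import duty = 52648.02 × 1.8% = 947.66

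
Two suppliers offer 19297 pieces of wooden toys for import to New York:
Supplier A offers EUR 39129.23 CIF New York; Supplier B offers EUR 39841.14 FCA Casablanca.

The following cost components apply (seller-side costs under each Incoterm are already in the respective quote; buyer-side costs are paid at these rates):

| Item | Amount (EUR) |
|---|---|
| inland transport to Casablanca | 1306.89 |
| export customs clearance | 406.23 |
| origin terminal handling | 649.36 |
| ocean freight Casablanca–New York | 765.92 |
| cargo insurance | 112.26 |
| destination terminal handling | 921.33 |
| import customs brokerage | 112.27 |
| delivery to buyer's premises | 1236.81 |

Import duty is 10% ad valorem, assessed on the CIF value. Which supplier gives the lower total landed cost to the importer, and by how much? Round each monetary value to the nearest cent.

Supplier A is cheaper by EUR 2463.40

Supplier A (CIF):
The CIF price already equals the CIF value: 39129.23
Import duty = 39129.23 × 10% = 3912.92
Buyer bears (A): 921.33 + 112.27 + 1236.81 = 2270.41
Landed cost (A) = invoice 39129.23 + 2270.41 + duty 3912.92 = 45312.56
Supplier B (FCA):
CIF value = FCA price + origin terminal + freight + insurance = 39841.14 + 649.36 + 765.92 + 112.26 = 41368.68
Import duty = 41368.68 × 10% = 4136.87
Buyer bears (B): 649.36 + 765.92 + 112.26 + 921.33 + 112.27 + 1236.81 = 3797.95
Landed cost (B) = invoice 39841.14 + 3797.95 + duty 4136.87 = 47775.96
Difference = |45312.56 − 47775.96| = 2463.40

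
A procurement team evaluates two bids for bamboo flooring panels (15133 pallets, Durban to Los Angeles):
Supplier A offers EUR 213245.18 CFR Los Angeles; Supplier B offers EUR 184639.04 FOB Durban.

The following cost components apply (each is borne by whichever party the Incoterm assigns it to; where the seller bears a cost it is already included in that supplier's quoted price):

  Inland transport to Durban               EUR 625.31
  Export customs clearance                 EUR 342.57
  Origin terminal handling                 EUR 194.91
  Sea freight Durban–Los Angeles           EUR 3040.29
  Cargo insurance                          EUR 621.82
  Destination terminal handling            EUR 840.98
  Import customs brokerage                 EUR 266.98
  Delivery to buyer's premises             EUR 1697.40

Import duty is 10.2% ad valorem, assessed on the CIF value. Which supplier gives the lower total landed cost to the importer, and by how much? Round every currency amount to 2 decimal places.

Supplier B is cheaper by EUR 28173.56

Supplier A (CFR):
CIF value = CFR price + insurance = 213245.18 + 621.82 = 213867.00
Import duty = 213867.00 × 10.2% = 21814.43
Buyer bears (A): 621.82 + 840.98 + 266.98 + 1697.40 = 3427.18
Landed cost (A) = invoice 213245.18 + 3427.18 + duty 21814.43 = 238486.79
Supplier B (FOB):
CIF value = FOB price + freight + insurance = 184639.04 + 3040.29 + 621.82 = 188301.15
Import duty = 188301.15 × 10.2% = 19206.72
Buyer bears (B): 3040.29 + 621.82 + 840.98 + 266.98 + 1697.40 = 6467.47
Landed cost (B) = invoice 184639.04 + 6467.47 + duty 19206.72 = 210313.23
Difference = |238486.79 − 210313.23| = 28173.56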